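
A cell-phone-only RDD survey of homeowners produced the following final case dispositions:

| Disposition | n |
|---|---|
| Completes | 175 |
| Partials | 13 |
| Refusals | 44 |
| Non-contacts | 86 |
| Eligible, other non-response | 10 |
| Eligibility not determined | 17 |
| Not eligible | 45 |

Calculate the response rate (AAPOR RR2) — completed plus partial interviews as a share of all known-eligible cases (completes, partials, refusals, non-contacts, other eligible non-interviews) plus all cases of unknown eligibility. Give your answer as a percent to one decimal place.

54.5%

Numerator → 175 + 13 = 188
Base → 175 + 13 + 44 + 86 + 10 + 17 = 345
RR2 = 188 / 345 = 0.5449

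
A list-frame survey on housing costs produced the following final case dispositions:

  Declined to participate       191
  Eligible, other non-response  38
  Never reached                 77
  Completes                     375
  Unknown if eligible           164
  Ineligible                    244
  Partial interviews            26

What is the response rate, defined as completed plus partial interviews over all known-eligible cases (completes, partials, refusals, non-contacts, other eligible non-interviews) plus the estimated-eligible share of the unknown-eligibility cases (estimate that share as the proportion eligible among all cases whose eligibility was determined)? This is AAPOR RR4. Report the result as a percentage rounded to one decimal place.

Num → 375 + 26 = 401
Eligible (known) → 375 + 26 + 191 + 77 + 38 = 707
e = 707 / (707 + 244) = 707 / 951 = 0.7434
e × U → 0.7434 × 164 = 121.92
Base → 707 + 121.92 = 828.92
RR4 = 401 / 828.92 = 0.4838

48.4%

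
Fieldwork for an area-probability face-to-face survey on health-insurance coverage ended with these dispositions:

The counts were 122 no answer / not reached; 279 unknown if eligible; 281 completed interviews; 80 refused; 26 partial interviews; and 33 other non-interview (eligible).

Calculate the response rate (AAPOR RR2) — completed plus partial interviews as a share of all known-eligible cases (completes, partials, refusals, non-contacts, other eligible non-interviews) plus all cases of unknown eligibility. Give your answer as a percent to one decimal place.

Numerator = 281 + 26 = 307
Base = 281 + 26 + 80 + 122 + 33 + 279 = 821
RR2 = 307 / 821 = 0.3739

37.4%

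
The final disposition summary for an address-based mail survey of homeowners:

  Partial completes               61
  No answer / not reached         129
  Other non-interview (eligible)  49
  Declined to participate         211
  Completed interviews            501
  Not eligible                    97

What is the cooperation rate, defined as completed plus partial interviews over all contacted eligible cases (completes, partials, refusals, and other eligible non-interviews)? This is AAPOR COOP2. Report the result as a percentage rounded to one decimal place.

Num: 501 + 61 = 562
Denominator: 501 + 61 + 211 + 49 = 822
COOP2 = 562 / 822 = 0.6837

68.4%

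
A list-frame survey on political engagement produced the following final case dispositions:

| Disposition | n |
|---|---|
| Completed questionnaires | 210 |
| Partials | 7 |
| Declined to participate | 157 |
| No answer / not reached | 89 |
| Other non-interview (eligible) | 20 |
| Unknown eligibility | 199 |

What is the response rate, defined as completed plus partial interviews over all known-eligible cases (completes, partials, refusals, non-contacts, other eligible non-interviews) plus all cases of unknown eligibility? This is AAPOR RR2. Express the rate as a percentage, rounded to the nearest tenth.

Top → 210 + 7 = 217
Denominator → 210 + 7 + 157 + 89 + 20 + 199 = 682
RR2 = 217 / 682 = 0.3182

31.8%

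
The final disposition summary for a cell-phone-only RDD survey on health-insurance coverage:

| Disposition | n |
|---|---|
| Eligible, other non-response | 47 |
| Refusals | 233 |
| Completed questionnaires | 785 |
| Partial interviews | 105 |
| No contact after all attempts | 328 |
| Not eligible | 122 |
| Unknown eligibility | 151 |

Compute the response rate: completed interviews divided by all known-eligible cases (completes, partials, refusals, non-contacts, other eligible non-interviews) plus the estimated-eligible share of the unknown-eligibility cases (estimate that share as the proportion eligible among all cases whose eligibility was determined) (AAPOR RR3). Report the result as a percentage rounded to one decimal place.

Numerator → 785
Known eligible → 785 + 105 + 233 + 328 + 47 = 1498
e = 1498 / (1498 + 122) = 1498 / 1620 = 0.9247
Estimated eligible among unknowns → 0.9247 × 151 = 139.63
Base → 1498 + 139.63 = 1637.63
RR3 = 785 / 1637.63 = 0.4794

47.9%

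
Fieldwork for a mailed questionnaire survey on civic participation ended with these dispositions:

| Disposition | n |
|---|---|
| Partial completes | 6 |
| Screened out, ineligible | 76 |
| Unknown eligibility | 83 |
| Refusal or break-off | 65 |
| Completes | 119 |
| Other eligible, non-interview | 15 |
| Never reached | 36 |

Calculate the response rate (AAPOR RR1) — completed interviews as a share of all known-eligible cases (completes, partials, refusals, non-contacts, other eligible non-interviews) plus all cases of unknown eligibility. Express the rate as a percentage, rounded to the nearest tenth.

36.7%

Top = 119
Denominator = 119 + 6 + 65 + 36 + 15 + 83 = 324
RR1 = 119 / 324 = 0.3673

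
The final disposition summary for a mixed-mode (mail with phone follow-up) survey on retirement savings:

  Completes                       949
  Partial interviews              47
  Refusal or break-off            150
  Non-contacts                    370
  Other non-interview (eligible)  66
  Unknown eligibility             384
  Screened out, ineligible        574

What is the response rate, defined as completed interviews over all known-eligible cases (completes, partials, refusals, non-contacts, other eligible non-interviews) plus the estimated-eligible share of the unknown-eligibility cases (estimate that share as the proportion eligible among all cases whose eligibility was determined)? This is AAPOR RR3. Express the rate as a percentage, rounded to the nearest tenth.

Num: 949
Eligible (known): 949 + 47 + 150 + 370 + 66 = 1582
e = 1582 / (1582 + 574) = 1582 / 2156 = 0.7338
e × U: 0.7338 × 384 = 281.78
Base: 1582 + 281.78 = 1863.78
RR3 = 949 / 1863.78 = 0.5092

50.9%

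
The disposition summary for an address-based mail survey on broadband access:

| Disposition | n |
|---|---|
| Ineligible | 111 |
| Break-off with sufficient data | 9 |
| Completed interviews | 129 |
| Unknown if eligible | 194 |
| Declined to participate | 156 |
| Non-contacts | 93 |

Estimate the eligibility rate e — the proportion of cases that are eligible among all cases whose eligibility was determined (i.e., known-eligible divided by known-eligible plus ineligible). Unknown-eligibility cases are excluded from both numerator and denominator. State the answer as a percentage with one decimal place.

Eligible (known) → 129 + 9 + 156 + 93 = 387
e = 387 / (387 + 111) = 387 / 498 = 0.7771

77.7%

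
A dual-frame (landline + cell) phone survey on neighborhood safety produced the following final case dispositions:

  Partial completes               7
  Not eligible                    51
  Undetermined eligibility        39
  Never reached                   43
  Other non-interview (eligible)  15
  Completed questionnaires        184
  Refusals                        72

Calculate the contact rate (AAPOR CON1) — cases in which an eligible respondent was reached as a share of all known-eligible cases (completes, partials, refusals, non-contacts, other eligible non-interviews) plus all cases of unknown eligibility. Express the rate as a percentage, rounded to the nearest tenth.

77.2%

Numerator → 184 + 7 + 72 + 15 = 278
Base → 184 + 7 + 72 + 43 + 15 + 39 = 360
CON1 = 278 / 360 = 0.7722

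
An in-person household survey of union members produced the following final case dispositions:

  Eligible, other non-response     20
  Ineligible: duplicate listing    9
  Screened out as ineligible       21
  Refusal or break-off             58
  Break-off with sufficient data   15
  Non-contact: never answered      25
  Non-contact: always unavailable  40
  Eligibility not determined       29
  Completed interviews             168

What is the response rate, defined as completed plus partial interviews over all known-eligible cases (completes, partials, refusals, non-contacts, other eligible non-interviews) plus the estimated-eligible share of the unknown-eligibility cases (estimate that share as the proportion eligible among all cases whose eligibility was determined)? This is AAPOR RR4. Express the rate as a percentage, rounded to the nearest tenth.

Never reached = 25 + 40 = 65
Out of scope = 21 + 9 = 30
Num: 168 + 15 = 183
Eligible (known): 168 + 15 + 58 + 65 + 20 = 326
e = 326 / (326 + 30) = 326 / 356 = 0.9157
e × U: 0.9157 × 29 = 26.56
Denominator: 326 + 26.56 = 352.56
RR4 = 183 / 352.56 = 0.5191

51.9%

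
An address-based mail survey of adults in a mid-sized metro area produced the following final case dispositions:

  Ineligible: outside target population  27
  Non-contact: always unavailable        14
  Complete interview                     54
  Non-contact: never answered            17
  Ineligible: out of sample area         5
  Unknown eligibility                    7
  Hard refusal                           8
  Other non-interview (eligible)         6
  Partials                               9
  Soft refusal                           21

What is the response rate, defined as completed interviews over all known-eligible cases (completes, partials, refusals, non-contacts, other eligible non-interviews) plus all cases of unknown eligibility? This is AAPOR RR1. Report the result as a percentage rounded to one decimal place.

39.7%

Refusals = 8 + 21 = 29
Never reached = 17 + 14 = 31
Not eligible = 27 + 5 = 32
Num: 54
Denominator: 54 + 9 + 29 + 31 + 6 + 7 = 136
RR1 = 54 / 136 = 0.3971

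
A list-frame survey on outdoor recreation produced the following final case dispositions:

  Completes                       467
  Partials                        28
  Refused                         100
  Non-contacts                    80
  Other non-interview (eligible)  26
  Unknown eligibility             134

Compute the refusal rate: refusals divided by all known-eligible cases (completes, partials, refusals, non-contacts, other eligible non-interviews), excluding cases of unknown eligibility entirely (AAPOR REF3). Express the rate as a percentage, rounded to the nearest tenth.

Top: 100
Denom: 467 + 28 + 100 + 80 + 26 = 701
REF3 = 100 / 701 = 0.1427

14.3%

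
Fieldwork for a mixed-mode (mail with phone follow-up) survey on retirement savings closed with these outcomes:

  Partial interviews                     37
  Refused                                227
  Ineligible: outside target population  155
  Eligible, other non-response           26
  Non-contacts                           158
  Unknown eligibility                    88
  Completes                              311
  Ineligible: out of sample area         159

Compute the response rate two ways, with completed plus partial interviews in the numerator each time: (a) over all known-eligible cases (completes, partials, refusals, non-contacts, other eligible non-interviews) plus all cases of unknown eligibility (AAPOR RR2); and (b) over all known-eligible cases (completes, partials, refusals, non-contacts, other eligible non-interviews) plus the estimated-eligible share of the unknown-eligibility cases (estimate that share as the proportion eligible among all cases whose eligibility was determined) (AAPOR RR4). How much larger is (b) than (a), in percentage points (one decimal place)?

1.3

Out of scope = 155 + 159 = 314
Num → 311 + 37 = 348
Base → 311 + 37 + 227 + 158 + 26 + 88 = 847
RR2 = 348 / 847 = 0.4109
Eligible (known) → 311 + 37 + 227 + 158 + 26 = 759
e = 759 / (759 + 314) = 759 / 1073 = 0.7074
Eligible share of unknowns → 0.7074 × 88 = 62.25
Base → 759 + 62.25 = 821.25
RR4 = 348 / 821.25 = 0.4237
Difference = 42.37 − 41.09 = 1.28 percentage points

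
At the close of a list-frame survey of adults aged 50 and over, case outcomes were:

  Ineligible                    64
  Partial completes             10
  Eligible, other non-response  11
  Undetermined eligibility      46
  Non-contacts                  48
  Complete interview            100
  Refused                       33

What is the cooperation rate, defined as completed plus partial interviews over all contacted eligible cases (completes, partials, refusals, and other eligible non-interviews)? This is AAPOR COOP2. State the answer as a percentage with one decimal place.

Numerator: 100 + 10 = 110
Denom: 100 + 10 + 33 + 11 = 154
COOP2 = 110 / 154 = 0.7143

71.4%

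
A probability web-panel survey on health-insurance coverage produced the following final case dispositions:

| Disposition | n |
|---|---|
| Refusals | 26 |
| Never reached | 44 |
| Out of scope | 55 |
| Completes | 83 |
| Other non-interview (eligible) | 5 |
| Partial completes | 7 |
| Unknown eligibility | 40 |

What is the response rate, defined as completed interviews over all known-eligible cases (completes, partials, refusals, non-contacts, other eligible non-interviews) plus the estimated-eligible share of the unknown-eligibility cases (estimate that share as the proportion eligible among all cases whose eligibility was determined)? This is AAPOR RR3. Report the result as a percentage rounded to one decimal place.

42.6%

Num: 83
Eligible (known): 83 + 7 + 26 + 44 + 5 = 165
e = 165 / (165 + 55) = 165 / 220 = 0.7500
e × U: 0.7500 × 40 = 30.00
Base: 165 + 30.00 = 195.00
RR3 = 83 / 195.00 = 0.4256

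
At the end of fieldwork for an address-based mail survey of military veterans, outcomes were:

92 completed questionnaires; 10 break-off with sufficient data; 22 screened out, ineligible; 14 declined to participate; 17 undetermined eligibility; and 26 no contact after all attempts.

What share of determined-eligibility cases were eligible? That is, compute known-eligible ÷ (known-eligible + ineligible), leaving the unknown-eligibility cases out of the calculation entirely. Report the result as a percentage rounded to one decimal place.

Determined eligible: 92 + 10 + 14 + 26 = 142
e = 142 / (142 + 22) = 142 / 164 = 0.8659

86.6%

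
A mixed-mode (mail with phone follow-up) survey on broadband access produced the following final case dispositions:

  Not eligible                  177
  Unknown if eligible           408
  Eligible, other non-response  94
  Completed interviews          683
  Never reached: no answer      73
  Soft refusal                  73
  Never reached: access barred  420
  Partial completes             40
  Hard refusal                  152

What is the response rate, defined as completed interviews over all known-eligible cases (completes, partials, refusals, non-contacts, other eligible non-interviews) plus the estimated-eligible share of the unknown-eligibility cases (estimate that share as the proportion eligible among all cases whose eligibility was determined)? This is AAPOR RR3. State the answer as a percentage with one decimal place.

Declined to participate = 152 + 73 = 225
Never reached = 73 + 420 = 493
Num → 683
Eligible (known) → 683 + 40 + 225 + 493 + 94 = 1535
e = 1535 / (1535 + 177) = 1535 / 1712 = 0.8966
Estimated eligible among unknowns → 0.8966 × 408 = 365.81
Base → 1535 + 365.81 = 1900.81
RR3 = 683 / 1900.81 = 0.3593

35.9%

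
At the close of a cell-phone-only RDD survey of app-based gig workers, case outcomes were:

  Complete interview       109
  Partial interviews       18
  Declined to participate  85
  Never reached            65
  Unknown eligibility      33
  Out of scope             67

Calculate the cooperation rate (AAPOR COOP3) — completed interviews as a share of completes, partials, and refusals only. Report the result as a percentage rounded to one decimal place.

51.4%

Top: 109
Base: 109 + 18 + 85 = 212
COOP3 = 109 / 212 = 0.5142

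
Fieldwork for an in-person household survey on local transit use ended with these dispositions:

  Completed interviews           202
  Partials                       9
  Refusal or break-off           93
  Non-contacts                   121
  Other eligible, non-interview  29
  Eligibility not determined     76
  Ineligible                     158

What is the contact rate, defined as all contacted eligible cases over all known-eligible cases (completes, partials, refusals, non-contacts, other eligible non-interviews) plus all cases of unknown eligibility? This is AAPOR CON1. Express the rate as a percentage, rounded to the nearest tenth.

Top → 202 + 9 + 93 + 29 = 333
Base → 202 + 9 + 93 + 121 + 29 + 76 = 530
CON1 = 333 / 530 = 0.6283

62.8%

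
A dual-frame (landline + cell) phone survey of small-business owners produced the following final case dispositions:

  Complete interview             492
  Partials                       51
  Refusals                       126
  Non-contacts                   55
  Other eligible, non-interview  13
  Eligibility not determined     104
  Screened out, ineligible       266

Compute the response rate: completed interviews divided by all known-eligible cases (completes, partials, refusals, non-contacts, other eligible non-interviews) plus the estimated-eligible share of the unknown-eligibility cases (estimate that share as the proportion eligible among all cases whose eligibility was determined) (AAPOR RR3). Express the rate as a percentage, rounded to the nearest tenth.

Num: 492
Determined eligible: 492 + 51 + 126 + 55 + 13 = 737
e = 737 / (737 + 266) = 737 / 1003 = 0.7348
Eligible share of unknowns: 0.7348 × 104 = 76.42
Base: 737 + 76.42 = 813.42
RR3 = 492 / 813.42 = 0.6049

60.5%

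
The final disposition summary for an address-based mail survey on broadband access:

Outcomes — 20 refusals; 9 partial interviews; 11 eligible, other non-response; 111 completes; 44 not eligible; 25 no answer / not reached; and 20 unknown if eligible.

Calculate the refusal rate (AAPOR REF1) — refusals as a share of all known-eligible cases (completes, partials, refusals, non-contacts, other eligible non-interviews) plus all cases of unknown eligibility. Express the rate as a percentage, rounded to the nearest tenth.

Numerator → 20
Denominator → 111 + 9 + 20 + 25 + 11 + 20 = 196
REF1 = 20 / 196 = 0.1020

10.2%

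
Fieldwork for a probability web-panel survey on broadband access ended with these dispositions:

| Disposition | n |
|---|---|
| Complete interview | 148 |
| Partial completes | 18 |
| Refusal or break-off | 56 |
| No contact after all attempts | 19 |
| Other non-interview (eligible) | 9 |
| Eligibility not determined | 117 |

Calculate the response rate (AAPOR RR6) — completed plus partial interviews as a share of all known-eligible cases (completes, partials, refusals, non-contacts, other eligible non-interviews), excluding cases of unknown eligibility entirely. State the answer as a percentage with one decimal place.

66.4%

Num: 148 + 18 = 166
Base: 148 + 18 + 56 + 19 + 9 = 250
RR6 = 166 / 250 = 0.6640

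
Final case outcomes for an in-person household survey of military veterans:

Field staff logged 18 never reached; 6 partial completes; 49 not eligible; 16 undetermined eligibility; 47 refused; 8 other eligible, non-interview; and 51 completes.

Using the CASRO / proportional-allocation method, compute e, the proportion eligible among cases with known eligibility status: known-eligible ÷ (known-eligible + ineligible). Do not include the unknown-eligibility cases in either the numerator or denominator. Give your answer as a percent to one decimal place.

72.6%

Known eligible → 51 + 6 + 47 + 18 + 8 = 130
e = 130 / (130 + 49) = 130 / 179 = 0.7263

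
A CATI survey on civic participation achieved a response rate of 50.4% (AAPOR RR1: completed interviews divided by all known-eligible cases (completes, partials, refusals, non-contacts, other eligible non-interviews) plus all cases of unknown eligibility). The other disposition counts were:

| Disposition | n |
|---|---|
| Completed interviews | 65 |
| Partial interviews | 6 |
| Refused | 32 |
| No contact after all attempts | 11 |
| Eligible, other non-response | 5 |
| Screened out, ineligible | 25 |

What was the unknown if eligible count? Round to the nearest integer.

RR1 = 65 / D = 0.504
D = 65 / 0.504 = 129.0
Rest of base = 119
unknown if eligible = 129.0 − 119 ≈ 10

10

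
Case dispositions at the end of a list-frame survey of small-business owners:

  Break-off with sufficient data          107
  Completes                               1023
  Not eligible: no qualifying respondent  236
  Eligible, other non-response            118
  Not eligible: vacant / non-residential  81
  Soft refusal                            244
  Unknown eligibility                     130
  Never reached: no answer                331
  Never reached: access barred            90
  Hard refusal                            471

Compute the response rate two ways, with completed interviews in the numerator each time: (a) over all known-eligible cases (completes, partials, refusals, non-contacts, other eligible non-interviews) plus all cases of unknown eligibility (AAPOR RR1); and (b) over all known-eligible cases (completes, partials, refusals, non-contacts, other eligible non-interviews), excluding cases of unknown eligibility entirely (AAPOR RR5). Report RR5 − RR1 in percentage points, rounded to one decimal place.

Refusals = 471 + 244 = 715
Non-contacts = 331 + 90 = 421
Not eligible = 236 + 81 = 317
Top: 1023
Denominator: 1023 + 107 + 715 + 421 + 118 + 130 = 2514
RR1 = 1023 / 2514 = 0.4069
Denominator: 1023 + 107 + 715 + 421 + 118 = 2384
RR5 = 1023 / 2384 = 0.4291
Difference = 42.91 − 40.69 = 2.22 percentage points

2.2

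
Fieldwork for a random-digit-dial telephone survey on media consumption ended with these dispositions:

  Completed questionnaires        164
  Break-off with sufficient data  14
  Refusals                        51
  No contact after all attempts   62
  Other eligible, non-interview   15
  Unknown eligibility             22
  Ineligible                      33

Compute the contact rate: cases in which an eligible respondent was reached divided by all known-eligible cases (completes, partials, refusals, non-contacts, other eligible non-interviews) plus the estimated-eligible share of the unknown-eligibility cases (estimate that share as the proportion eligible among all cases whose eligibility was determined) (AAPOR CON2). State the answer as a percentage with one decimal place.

74.9%

Top: 164 + 14 + 51 + 15 = 244
Eligible (known): 164 + 14 + 51 + 62 + 15 = 306
e = 306 / (306 + 33) = 306 / 339 = 0.9027
Eligible share of unknowns: 0.9027 × 22 = 19.86
Base: 306 + 19.86 = 325.86
CON2 = 244 / 325.86 = 0.7488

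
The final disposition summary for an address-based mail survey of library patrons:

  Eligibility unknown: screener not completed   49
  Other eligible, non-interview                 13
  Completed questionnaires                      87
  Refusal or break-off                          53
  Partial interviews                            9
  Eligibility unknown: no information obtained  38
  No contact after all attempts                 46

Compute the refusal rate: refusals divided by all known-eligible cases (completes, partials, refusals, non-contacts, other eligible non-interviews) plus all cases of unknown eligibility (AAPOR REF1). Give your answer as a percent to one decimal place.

Eligibility not determined = 49 + 38 = 87
Numerator: 53
Denom: 87 + 9 + 53 + 46 + 13 + 87 = 295
REF1 = 53 / 295 = 0.1797

18.0%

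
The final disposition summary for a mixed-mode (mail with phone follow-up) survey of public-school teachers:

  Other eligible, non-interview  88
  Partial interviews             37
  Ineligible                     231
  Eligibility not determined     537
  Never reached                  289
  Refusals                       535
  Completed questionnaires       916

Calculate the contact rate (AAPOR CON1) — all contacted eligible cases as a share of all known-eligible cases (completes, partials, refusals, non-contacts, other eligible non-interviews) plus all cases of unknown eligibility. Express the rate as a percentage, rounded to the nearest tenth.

65.6%

Numerator → 916 + 37 + 535 + 88 = 1576
Base → 916 + 37 + 535 + 289 + 88 + 537 = 2402
CON1 = 1576 / 2402 = 0.6561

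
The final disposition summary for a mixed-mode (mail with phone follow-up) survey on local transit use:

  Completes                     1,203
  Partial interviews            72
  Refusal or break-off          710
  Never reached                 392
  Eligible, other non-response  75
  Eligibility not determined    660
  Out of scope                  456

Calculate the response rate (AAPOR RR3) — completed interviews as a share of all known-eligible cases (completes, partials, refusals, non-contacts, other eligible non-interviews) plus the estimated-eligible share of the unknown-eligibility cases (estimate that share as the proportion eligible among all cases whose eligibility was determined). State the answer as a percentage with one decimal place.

40.0%

Top → 1203
Determined eligible → 1203 + 72 + 710 + 392 + 75 = 2452
e = 2452 / (2452 + 456) = 2452 / 2908 = 0.8432
Estimated eligible among unknowns → 0.8432 × 660 = 556.51
Denominator → 2452 + 556.51 = 3008.51
RR3 = 1203 / 3008.51 = 0.3999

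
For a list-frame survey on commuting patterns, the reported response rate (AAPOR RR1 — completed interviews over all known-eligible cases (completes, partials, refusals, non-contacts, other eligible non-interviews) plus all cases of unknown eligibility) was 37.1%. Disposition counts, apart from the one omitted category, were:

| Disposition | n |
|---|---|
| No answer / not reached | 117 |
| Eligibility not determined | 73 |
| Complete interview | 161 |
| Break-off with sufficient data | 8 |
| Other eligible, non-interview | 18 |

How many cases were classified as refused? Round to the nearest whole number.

57

RR1 = 161 / D = 0.371
D = 161 / 0.371 = 434.0
Other denominator terms total 377
refused = 434.0 − 377 ≈ 57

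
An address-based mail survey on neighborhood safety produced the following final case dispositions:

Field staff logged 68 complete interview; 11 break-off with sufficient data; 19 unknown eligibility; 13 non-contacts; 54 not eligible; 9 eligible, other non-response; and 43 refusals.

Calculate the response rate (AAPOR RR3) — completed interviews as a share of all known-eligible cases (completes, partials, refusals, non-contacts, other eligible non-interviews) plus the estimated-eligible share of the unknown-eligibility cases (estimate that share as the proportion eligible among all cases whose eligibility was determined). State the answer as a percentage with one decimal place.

Numerator → 68
Eligible (known) → 68 + 11 + 43 + 13 + 9 = 144
e = 144 / (144 + 54) = 144 / 198 = 0.7273
e × U → 0.7273 × 19 = 13.82
Base → 144 + 13.82 = 157.82
RR3 = 68 / 157.82 = 0.4309

43.1%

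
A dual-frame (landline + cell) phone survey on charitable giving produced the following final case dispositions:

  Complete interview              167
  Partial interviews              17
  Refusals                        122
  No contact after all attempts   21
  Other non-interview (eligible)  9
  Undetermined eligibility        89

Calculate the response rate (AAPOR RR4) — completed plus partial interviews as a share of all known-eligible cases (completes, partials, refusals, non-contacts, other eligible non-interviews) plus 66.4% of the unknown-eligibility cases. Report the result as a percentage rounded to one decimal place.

Top → 167 + 17 = 184
Determined eligible → 167 + 17 + 122 + 21 + 9 = 336
Estimated eligible among unknowns → 0.6640 × 89 = 59.10
Denominator → 336 + 59.10 = 395.10
RR4 = 184 / 395.10 = 0.4657

46.6%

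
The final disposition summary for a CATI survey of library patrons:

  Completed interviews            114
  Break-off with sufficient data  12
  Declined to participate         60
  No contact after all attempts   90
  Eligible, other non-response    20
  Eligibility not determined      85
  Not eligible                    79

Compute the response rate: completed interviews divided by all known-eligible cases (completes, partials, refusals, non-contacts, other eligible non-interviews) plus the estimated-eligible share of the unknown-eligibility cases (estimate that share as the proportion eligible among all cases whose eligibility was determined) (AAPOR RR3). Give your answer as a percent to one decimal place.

Top = 114
Determined eligible = 114 + 12 + 60 + 90 + 20 = 296
e = 296 / (296 + 79) = 296 / 375 = 0.7893
Eligible share of unknowns = 0.7893 × 85 = 67.09
Base = 296 + 67.09 = 363.09
RR3 = 114 / 363.09 = 0.3140

31.4%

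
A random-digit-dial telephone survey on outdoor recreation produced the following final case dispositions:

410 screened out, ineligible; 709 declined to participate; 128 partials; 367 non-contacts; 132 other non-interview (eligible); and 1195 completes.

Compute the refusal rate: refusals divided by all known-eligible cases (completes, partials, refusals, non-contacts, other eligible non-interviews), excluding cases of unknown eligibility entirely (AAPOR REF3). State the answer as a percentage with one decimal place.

28.0%

Top = 709
Base = 1195 + 128 + 709 + 367 + 132 = 2531
REF3 = 709 / 2531 = 0.2801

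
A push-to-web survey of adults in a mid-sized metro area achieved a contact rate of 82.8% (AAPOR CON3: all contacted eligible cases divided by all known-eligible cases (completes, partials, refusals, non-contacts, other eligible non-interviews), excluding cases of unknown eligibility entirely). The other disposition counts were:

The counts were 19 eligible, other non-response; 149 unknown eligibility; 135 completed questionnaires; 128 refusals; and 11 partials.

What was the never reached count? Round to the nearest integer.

61

Numerator: 135 + 11 + 128 + 19 = 293
CON3 = 293 / D = 0.828
D = 293 / 0.828 = 353.9
Rest of base = 293
never reached = 353.9 − 293 ≈ 61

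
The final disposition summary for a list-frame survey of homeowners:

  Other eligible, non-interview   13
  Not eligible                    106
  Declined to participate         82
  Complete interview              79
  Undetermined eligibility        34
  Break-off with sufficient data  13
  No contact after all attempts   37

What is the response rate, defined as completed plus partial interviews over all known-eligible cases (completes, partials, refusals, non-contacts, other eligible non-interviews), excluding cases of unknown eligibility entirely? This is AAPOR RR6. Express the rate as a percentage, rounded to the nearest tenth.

41.1%

Num = 79 + 13 = 92
Denominator = 79 + 13 + 82 + 37 + 13 = 224
RR6 = 92 / 224 = 0.4107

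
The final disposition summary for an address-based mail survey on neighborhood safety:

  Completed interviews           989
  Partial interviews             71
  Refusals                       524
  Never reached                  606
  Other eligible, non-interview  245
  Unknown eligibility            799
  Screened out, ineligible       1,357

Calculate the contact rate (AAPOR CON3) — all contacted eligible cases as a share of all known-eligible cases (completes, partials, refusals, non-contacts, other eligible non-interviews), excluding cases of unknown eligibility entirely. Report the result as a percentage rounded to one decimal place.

Top → 989 + 71 + 524 + 245 = 1829
Base → 989 + 71 + 524 + 606 + 245 = 2435
CON3 = 1829 / 2435 = 0.7511

75.1%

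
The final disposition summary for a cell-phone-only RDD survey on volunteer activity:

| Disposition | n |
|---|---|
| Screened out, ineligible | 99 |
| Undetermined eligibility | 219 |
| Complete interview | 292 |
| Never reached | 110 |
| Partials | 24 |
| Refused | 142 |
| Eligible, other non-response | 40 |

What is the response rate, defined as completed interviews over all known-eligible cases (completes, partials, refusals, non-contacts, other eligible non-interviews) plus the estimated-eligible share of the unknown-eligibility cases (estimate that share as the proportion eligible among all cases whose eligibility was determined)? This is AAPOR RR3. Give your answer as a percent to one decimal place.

36.7%

Num = 292
Known eligible = 292 + 24 + 142 + 110 + 40 = 608
e = 608 / (608 + 99) = 608 / 707 = 0.8600
Estimated eligible among unknowns = 0.8600 × 219 = 188.34
Denom = 608 + 188.34 = 796.34
RR3 = 292 / 796.34 = 0.3667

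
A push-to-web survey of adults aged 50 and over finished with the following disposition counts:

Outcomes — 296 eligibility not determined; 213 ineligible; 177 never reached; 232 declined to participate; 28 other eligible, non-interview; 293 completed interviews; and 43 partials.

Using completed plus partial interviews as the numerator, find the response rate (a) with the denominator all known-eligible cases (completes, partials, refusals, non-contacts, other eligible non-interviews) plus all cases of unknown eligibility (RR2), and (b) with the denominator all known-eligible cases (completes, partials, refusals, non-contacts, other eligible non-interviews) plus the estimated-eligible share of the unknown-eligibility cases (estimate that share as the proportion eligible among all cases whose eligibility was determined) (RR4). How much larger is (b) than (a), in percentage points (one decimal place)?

Numerator → 293 + 43 = 336
Denom → 293 + 43 + 232 + 177 + 28 + 296 = 1069
RR2 = 336 / 1069 = 0.3143
Eligible (known) → 293 + 43 + 232 + 177 + 28 = 773
e = 773 / (773 + 213) = 773 / 986 = 0.7840
e × U → 0.7840 × 296 = 232.06
Denom → 773 + 232.06 = 1005.06
RR4 = 336 / 1005.06 = 0.3343
Difference = 33.43 − 31.43 = 2.00 percentage points

2.0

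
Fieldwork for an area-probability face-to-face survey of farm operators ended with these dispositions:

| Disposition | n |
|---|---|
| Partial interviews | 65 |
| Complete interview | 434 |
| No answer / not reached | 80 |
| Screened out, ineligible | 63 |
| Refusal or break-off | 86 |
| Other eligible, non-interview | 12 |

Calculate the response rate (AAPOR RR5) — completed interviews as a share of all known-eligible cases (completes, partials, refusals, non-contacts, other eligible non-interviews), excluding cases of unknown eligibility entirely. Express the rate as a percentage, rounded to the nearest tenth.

64.1%

Top → 434
Base → 434 + 65 + 86 + 80 + 12 = 677
RR5 = 434 / 677 = 0.6411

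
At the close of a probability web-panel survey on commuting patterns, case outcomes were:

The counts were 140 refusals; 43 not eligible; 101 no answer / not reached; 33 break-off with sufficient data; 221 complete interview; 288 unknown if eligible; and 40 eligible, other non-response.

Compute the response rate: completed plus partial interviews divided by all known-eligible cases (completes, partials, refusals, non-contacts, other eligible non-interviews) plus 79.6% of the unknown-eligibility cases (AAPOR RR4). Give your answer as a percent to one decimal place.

Top → 221 + 33 = 254
Determined eligible → 221 + 33 + 140 + 101 + 40 = 535
Estimated eligible among unknowns → 0.7960 × 288 = 229.25
Base → 535 + 229.25 = 764.25
RR4 = 254 / 764.25 = 0.3324

33.2%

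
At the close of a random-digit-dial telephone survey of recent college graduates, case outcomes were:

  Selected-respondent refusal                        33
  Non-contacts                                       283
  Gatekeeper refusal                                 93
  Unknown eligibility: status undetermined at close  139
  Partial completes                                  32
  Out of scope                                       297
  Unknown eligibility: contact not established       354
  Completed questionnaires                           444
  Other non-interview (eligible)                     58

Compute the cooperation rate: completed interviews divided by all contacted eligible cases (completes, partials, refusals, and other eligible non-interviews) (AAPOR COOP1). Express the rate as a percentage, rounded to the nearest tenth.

67.3%

Refused = 93 + 33 = 126
Unknown if eligible = 354 + 139 = 493
Numerator = 444
Base = 444 + 32 + 126 + 58 = 660
COOP1 = 444 / 660 = 0.6727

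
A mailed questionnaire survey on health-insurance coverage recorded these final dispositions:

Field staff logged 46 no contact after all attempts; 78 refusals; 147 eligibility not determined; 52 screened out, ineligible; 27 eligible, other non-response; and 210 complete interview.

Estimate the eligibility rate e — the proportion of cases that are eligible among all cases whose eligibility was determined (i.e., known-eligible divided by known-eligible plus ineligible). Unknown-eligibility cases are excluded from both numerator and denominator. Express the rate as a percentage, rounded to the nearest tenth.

Eligible (known): 210 + 78 + 46 + 27 = 361
e = 361 / (361 + 52) = 361 / 413 = 0.8741

87.4%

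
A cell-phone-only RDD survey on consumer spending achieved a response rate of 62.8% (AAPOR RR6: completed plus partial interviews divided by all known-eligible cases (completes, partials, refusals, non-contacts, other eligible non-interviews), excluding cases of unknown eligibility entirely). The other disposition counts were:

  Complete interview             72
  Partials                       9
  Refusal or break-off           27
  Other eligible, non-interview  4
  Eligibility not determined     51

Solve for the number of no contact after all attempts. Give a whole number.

17

Top → 72 + 9 = 81
RR6 = 81 / D = 0.628
D = 81 / 0.628 = 129.0
Remaining denominator categories sum to 112
no contact after all attempts = 129.0 − 112 ≈ 17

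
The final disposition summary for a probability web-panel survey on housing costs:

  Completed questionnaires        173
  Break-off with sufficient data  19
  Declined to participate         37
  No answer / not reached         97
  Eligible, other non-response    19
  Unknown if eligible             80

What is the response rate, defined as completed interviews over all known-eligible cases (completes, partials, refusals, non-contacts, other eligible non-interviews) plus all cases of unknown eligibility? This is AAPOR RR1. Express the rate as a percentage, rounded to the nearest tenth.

Numerator = 173
Base = 173 + 19 + 37 + 97 + 19 + 80 = 425
RR1 = 173 / 425 = 0.4071

40.7%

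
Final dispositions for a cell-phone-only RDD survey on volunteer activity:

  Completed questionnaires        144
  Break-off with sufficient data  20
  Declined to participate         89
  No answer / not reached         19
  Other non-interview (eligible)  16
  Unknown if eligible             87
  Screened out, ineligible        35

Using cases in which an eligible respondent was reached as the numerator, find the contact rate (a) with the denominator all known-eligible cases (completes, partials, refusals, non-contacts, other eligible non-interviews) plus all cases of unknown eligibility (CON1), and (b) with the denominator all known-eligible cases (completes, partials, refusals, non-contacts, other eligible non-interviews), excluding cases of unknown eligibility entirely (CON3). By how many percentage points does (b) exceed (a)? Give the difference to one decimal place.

Num: 144 + 20 + 89 + 16 = 269
Denom: 144 + 20 + 89 + 19 + 16 + 87 = 375
CON1 = 269 / 375 = 0.7173
Denom: 144 + 20 + 89 + 19 + 16 = 288
CON3 = 269 / 288 = 0.9340
Difference = 93.40 − 71.73 = 21.67 percentage points

21.7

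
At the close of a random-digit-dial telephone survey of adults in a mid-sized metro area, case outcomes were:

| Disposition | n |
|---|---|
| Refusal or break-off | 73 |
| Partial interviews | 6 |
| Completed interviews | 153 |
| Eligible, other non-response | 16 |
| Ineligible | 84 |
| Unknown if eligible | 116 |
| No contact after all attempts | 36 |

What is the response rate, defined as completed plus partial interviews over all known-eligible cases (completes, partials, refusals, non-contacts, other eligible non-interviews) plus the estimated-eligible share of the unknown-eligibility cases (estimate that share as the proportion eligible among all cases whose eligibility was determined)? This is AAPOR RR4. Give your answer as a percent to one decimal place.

Numerator: 153 + 6 = 159
Eligible (known): 153 + 6 + 73 + 36 + 16 = 284
e = 284 / (284 + 84) = 284 / 368 = 0.7717
e × U: 0.7717 × 116 = 89.52
Denom: 284 + 89.52 = 373.52
RR4 = 159 / 373.52 = 0.4257

42.6%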